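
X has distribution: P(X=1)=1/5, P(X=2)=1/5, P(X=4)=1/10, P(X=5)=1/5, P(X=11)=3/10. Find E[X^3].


E[X^3] = sum(g(x)*P(x))
= 1*1/5 + 8*1/5 + 64*1/10 + 125*1/5 + 1331*3/10
= 865/2

865/2


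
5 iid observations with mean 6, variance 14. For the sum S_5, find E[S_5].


E[S_n] = n*E[X_1] = 5*6 = 30

30


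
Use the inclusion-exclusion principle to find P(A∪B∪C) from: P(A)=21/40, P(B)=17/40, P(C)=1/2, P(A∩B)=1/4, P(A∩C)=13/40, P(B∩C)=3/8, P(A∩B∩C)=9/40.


P(A∪B∪C) = P(A)+P(B)+P(C) - P(AB)-P(AC)-P(BC) + P(ABC)
= 21/40+17/40+1/2 - 1/4-13/40-3/8 + 9/40
= 29/40

29/40


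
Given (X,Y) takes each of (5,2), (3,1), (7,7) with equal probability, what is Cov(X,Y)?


E[X]=5, E[Y]=10/3, E[XY]=62/3
Cov(X,Y) = E[XY] - E[X]E[Y] = 62/3 - 5*10/3 = 4

4


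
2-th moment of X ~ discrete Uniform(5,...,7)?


E[X^2] = (1/3) * sum(x^2 for x=5..7)
= 110/3

110/3


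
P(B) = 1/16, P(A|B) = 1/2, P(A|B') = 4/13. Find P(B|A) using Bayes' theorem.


P(A) = P(A|B)P(B) + P(A|B')P(B') = 1/2*1/16 + 4/13*15/16 = 133/416
P(B|A) = P(A|B)P(B)/P(A) = (1/32)/(133/416) = 13/133

13/133


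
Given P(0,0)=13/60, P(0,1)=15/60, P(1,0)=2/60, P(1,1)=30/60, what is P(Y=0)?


P(Y=0) = P(0,0)+P(1,0) = 13/60 + 2/60 = 15/60 = 1/4

1/4


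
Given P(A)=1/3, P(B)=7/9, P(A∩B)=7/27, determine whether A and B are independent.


P(A)*P(B) = 1/3*7/9 = 7/27
P(A∩B) = 7/27, which equals P(A)P(B), so independent

Yes, A and B are independent


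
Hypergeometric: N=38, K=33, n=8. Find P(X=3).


P(X=3) = C(33,3)*C(5,5) / C(38,8)
= 5456*1 / 48903492
= 5456/48903492 = 4/35853

4/35853


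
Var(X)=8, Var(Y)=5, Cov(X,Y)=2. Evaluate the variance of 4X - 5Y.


Var(4X - 5Y) = 4^2*Var(X) + (-5)^2*Var(Y) + 2*4*(-5)*Cov(X,Y)
= 16*8 + 25*5 - 40*2
= 128 + 125 - 80 = 173

173


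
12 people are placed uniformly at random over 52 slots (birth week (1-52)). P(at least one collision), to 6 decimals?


P(all different) = prod((52-i)/52 for i=0..11) = 0.252908
P(at least one match) = 1 - 0.252908 = 0.747092

0.747092


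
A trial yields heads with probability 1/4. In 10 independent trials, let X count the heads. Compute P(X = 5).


P(X=5) = C(10,5) * p^5 * (1-p)^5
= 252 * 1/1024 * 243/1024
= 15309/262144

15309/262144


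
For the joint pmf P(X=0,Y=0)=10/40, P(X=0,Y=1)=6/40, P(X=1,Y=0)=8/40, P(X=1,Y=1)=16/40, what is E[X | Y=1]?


P(Y=1) = 22/40
E[X|Y=1] = (0*6 + 1*16)/22 = 16/22 = 8/11

8/11


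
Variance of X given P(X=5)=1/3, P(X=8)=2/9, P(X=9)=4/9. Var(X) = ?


E[X] = 67/9, E[X^2] = 527/9
Var(X) = E[X^2] - (E[X])^2 = 527/9 - (67/9)^2 = 254/81

254/81


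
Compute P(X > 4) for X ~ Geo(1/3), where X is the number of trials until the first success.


P(X > 4) = P(first 4 trials all fail) = (1-p)^4 = (2/3)^4 = 16/81

16/81


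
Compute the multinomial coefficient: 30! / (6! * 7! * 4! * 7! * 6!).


30! = 265252859812191058636308480000000
Denominator: 6!=720 * 7!=5040 * 4!=24 * 7!=5040 * 6!=720
Coefficient = 265252859812191058636308480000000 / 316036546560000 = 839310714850608000

839310714850608000


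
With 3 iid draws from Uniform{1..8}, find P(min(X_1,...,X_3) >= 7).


P(min >= 7) = P(all X_i >= 7) = (P(X_1 >= 7))^3
= (2/8)^3 = (1/4)^3 = 1/64

1/64


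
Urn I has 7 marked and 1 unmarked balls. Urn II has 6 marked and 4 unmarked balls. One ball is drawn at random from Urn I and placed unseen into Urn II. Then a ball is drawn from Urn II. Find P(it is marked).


P(transfer marked) = 7/8; P(transfer unmarked) = 1/8
If marked transferred: Urn II has 7 marked of 11, so P(marked|marked moved) = 7/11
If unmarked transferred: Urn II has 6 marked of 11, so P(marked|unmarked moved) = 6/11
By total probability: P(marked) = 7/8*7/11 + 1/8*6/11 = 5/8

5/8


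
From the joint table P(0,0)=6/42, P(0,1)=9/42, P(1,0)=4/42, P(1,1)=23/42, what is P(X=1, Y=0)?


Read from table: P(X=1, Y=0) = 4/42 = 2/21

2/21


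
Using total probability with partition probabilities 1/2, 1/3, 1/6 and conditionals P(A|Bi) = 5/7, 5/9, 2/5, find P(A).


P(A) = P(A|B1)P(B1) + P(A|B2)P(B2) + P(A|B3)P(B3)
= 5/7*1/2 + 5/9*1/3 + 2/5*1/6
= 5/14 + 5/27 + 1/15 = 1151/1890

1151/1890


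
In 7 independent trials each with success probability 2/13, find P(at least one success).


P(at least one) = 1 - P(none)
P(none) = (1 - 2/13)^7 = (11/13)^7 = 19487171/62748517
P(at least one) = 1 - 19487171/62748517 = 43261346/62748517

43261346/62748517


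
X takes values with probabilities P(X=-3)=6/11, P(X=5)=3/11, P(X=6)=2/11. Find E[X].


E[X] = sum(x * P(x))
= -3*6/11 + 5*3/11 + 6*2/11
= 9/11

9/11


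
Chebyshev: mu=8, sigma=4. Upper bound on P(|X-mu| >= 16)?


k = 16/4 = 4
Chebyshev: P(|X-mu| >= k*sigma) <= 1/k^2 = 1/4^2 = 1/16

1/16


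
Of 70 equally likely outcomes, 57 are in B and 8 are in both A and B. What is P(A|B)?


P(A|B) = P(A∩B)/P(B) = (8/70)/(57/70) = 8/57

8/57


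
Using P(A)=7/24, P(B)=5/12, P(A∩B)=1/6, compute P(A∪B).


P(A∪B) = P(A) + P(B) - P(A∩B)
= 7/24 + 5/12 - 1/6 = 13/24

13/24


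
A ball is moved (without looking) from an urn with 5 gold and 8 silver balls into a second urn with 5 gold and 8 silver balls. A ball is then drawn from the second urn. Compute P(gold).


P(transfer gold) = 5/13; P(transfer silver) = 8/13
If gold transferred: Urn II has 6 gold of 14, so P(gold|gold moved) = 3/7
If silver transferred: Urn II has 5 gold of 14, so P(gold|silver moved) = 5/14
By total probability: P(gold) = 5/13*3/7 + 8/13*5/14 = 5/13

5/13


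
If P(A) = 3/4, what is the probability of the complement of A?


P(A') = 1 - P(A) = 1 - 3/4 = 1/4

1/4


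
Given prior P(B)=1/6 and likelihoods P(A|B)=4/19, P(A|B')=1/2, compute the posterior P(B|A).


P(A) = P(A|B)P(B) + P(A|B')P(B') = 4/19*1/6 + 1/2*5/6 = 103/228
P(B|A) = P(A|B)P(B)/P(A) = (2/57)/(103/228) = 8/103

8/103


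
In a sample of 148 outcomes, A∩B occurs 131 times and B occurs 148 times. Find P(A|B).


P(A|B) = P(A∩B)/P(B) = (131/148)/(148/148) = 131/148

131/148


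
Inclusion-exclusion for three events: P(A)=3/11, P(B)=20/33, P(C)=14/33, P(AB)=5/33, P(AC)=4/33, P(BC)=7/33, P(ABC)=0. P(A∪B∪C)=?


P(A∪B∪C) = P(A)+P(B)+P(C) - P(AB)-P(AC)-P(BC) + P(ABC)
= 3/11+20/33+14/33 - 5/33-4/33-7/33 + 0
= 9/11

9/11


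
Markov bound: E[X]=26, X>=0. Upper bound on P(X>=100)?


Markov: P(X >= a) <= E[X]/a
P(X >= 100) <= 26/100 = 13/50

13/50


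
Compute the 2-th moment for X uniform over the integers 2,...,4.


E[X^2] = (1/3) * sum(x^2 for x=2..4)
= 29/3

29/3


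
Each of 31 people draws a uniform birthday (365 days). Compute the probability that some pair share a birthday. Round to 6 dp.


P(all different) = prod((365-i)/365 for i=0..30) = 0.269545
P(at least one match) = 1 - 0.269545 = 0.730455

0.730455


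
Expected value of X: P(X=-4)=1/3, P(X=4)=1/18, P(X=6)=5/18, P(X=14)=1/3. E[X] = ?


E[X] = sum(x * P(x))
= -4*1/3 + 4*1/18 + 6*5/18 + 14*1/3
= 47/9

47/9


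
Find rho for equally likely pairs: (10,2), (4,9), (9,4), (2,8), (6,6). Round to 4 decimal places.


Cov(X,Y) = -7.1600, Var(X) = 8.9600, Var(Y) = 6.5600
rho = Cov/(sqrt(VarX)*sqrt(VarY)) = -0.9339

-0.9339


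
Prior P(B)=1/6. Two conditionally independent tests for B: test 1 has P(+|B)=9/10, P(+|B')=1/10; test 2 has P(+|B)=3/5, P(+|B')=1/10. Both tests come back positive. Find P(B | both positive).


After test 1: P(+) = 9/10*1/6 + 1/10*5/6 = 7/30
P(B|+) = (3/20)/(7/30) = 9/14
After test 2 (use post1 as new prior): P(+) = 3/5*9/14 + 1/10*5/14 = 59/140
P(B|+,+) = (27/70)/(59/140) = 54/59

54/59


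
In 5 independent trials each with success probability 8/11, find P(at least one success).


P(at least one) = 1 - P(none)
P(none) = (1 - 8/11)^5 = (3/11)^5 = 243/161051
P(at least one) = 1 - 243/161051 = 160808/161051

160808/161051


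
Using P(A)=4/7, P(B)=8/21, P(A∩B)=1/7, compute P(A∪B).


P(A∪B) = P(A) + P(B) - P(A∩B)
= 4/7 + 8/21 - 1/7 = 17/21

17/21


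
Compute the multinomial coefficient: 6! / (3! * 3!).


6! = 720
Denominator: 3!=6 * 3!=6
Coefficient = 720 / 36 = 20

20


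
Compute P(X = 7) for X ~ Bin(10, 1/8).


P(X=7) = C(10,7) * p^7 * (1-p)^3
= 120 * 1/2097152 * 343/512
= 5145/134217728

5145/134217728


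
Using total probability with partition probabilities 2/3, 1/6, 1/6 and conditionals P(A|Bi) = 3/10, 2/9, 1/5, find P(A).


P(A) = P(A|B1)P(B1) + P(A|B2)P(B2) + P(A|B3)P(B3)
= 3/10*2/3 + 2/9*1/6 + 1/5*1/6
= 1/5 + 1/27 + 1/30 = 73/270

73/270


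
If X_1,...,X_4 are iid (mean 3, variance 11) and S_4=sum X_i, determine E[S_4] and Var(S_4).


E[S_n] = n*mu = 4*3 = 12
Var(S_n) = n*sigma^2 = 4*11 = 44

E[S_4]=12, Var(S_4)=44


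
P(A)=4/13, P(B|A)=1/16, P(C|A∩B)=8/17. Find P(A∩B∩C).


P(A∩B∩C) = P(A) * P(B|A) * P(C|A∩B)
= 4/13 * 1/16 * 8/17
= 1/52 * 8/17 = 2/221

2/221


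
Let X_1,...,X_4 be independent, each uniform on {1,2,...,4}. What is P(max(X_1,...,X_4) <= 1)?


P(max <= 1) = P(all X_i <= 1) = (P(X_1 <= 1))^4
= (1/4)^4 = 1/256

1/256


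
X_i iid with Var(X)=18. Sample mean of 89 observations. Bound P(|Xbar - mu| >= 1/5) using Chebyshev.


Var(Xbar) = Var(X)/n = 18/89
Chebyshev: P(|Xbar-mu| >= 1/5) <= Var(Xbar)/(1/5)^2 = (18/89)/(1/25) = 450/89
Bound exceeds 1, so trivial bound: 1

1


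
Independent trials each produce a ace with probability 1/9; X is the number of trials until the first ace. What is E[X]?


For geometric (trials until first success), E[X] = 1/p = 1/(1/9) = 9

9


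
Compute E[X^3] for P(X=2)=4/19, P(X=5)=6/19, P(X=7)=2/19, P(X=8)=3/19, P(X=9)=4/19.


E[X^3] = sum(g(x)*P(x))
= 8*4/19 + 125*6/19 + 343*2/19 + 512*3/19 + 729*4/19
= 5920/19

5920/19


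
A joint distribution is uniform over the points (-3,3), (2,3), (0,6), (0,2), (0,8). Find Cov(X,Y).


E[X]=-1/5, E[Y]=22/5, E[XY]=-3/5
Cov(X,Y) = E[XY] - E[X]E[Y] = -3/5 + 1/5*22/5 = 7/25

7/25


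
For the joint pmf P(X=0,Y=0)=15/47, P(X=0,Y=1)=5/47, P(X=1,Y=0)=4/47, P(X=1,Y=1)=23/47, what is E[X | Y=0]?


P(Y=0) = 19/47
E[X|Y=0] = (0*15 + 1*4)/19 = 4/19

4/19


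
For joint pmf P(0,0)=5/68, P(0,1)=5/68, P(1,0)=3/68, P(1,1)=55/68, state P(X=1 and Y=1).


Read from table: P(X=1, Y=1) = 55/68

55/68


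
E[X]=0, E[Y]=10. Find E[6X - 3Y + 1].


E[6X - 3Y + 1] = 6*E[X] - 3*E[Y] + 1
= (6)*(0) + (-3)*(10) + (1)
= 0 - 30 + 1 = -29

-29


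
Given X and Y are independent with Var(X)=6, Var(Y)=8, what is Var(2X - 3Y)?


Independence => Cov(X,Y)=0
Var(2X - 3Y) = 2^2*Var(X) + (-3)^2*Var(Y)
= 4*6 + 9*8 = 96

96


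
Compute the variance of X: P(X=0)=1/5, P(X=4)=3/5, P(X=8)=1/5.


E[X] = 4, E[X^2] = 112/5
Var(X) = E[X^2] - (E[X])^2 = 112/5 - (4)^2 = 32/5

32/5


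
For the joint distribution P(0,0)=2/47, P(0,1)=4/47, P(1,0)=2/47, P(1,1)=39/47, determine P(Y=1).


P(Y=1) = P(0,1)+P(1,1) = 4/47 + 39/47 = 43/47

43/47


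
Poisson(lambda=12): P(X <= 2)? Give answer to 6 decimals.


P(X<=2) = e^(-12)*12^0/0! + e^(-12)*12^1/1! + e^(-12)*12^2/2!
≈ 0.0000061442 + 0.0000737305 + 0.0004423833
= 0.0005222580
≈ 0.000522

0.000522


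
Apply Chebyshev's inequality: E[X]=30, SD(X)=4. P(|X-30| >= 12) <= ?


k = 12/4 = 3
Chebyshev: P(|X-mu| >= k*sigma) <= 1/k^2 = 1/3^2 = 1/9

1/9


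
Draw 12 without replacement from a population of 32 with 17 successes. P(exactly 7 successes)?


P(X=7) = C(17,7)*C(15,5) / C(32,12)
= 19448*3003 / 225792840
= 58402344/225792840 = 26741/103385

26741/103385


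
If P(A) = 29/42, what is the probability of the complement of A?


P(A') = 1 - P(A) = 1 - 29/42 = 13/42

13/42


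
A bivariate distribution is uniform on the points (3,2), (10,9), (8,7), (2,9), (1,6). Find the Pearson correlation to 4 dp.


Cov(X,Y) = 3.5200, Var(X) = 12.5600, Var(Y) = 6.6400
rho = Cov/(sqrt(VarX)*sqrt(VarY)) = 0.3854

0.3854


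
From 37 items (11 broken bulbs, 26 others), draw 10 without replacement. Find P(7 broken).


P(X=7) = C(11,7)*C(26,3) / C(37,10)
= 330*2600 / 348330136
= 858000/348330136 = 9750/3958297

9750/3958297


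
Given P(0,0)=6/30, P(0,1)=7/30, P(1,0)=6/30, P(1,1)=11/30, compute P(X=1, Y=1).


Read from table: P(X=1, Y=1) = 11/30

11/30


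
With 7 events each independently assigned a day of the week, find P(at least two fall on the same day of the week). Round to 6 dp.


P(all different) = prod((7-i)/7 for i=0..6) = 0.006120
P(at least one match) = 1 - 0.006120 = 0.993880

0.993880


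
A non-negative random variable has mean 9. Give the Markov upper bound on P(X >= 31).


Markov: P(X >= a) <= E[X]/a
P(X >= 31) <= 9/31

9/31


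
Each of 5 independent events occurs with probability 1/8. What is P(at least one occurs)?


P(at least one) = 1 - P(none)
P(none) = (1 - 1/8)^5 = (7/8)^5 = 16807/32768
P(at least one) = 1 - 16807/32768 = 15961/32768

15961/32768


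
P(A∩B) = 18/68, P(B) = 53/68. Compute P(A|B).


P(A|B) = P(A∩B)/P(B) = (18/68)/(53/68) = 18/53

18/53


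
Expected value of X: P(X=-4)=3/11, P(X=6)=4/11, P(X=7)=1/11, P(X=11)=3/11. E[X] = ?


E[X] = sum(x * P(x))
= -4*3/11 + 6*4/11 + 7*1/11 + 11*3/11
= 52/11

52/11


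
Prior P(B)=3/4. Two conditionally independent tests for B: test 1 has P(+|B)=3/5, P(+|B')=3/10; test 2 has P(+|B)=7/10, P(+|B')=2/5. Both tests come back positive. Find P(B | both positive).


After test 1: P(+) = 3/5*3/4 + 3/10*1/4 = 21/40
P(B|+) = (9/20)/(21/40) = 6/7
After test 2 (use post1 as new prior): P(+) = 7/10*6/7 + 2/5*1/7 = 23/35
P(B|+,+) = (3/5)/(23/35) = 21/23

21/23


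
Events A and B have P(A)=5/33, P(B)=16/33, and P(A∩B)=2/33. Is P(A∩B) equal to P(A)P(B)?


P(A)*P(B) = 5/33*16/33 = 80/1089
P(A∩B) = 2/33 != 80/1089, so not independent

No, A and B are not independent


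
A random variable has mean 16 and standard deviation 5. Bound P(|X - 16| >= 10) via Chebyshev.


k = 10/5 = 2
Chebyshev: P(|X-mu| >= k*sigma) <= 1/k^2 = 1/2^2 = 1/4

1/4


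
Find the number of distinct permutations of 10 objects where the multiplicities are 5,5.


10! = 3628800
Denominator: 5!=120 * 5!=120
Coefficient = 3628800 / 14400 = 252

252


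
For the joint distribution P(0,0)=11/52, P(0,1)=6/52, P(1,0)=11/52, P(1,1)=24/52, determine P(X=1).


P(X=1) = P(1,0)+P(1,1) = 11/52 + 24/52 = 35/52

35/52


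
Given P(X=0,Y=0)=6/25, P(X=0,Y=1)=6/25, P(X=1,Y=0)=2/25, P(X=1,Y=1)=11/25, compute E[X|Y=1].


P(Y=1) = 17/25
E[X|Y=1] = (0*6 + 1*11)/17 = 11/17

11/17


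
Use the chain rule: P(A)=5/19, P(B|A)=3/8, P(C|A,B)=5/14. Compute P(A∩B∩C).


P(A∩B∩C) = P(A) * P(B|A) * P(C|A∩B)
= 5/19 * 3/8 * 5/14
= 15/152 * 5/14 = 75/2128

75/2128


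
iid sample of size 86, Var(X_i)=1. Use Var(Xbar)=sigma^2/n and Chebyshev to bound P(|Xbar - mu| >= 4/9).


Var(Xbar) = Var(X)/n = 1/86
Chebyshev: P(|Xbar-mu| >= 4/9) <= Var(Xbar)/(4/9)^2 = (1/86)/(16/81) = 81/1376

81/1376


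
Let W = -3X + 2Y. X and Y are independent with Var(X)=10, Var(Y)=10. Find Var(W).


Independence => Cov(X,Y)=0
Var(-3X + 2Y) = (-3)^2*Var(X) + 2^2*Var(Y)
= 9*10 + 4*10 = 130

130


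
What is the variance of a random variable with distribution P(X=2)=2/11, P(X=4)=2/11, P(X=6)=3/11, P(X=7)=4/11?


E[X] = 58/11, E[X^2] = 344/11
Var(X) = E[X^2] - (E[X])^2 = 344/11 - (58/11)^2 = 420/121

420/121


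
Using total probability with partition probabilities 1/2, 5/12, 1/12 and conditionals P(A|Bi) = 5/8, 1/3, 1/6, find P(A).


P(A) = P(A|B1)P(B1) + P(A|B2)P(B2) + P(A|B3)P(B3)
= 5/8*1/2 + 1/3*5/12 + 1/6*1/12
= 5/16 + 5/36 + 1/72 = 67/144

67/144


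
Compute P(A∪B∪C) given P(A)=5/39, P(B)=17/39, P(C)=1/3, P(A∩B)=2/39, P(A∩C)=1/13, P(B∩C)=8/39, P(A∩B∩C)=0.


P(A∪B∪C) = P(A)+P(B)+P(C) - P(AB)-P(AC)-P(BC) + P(ABC)
= 5/39+17/39+1/3 - 2/39-1/13-8/39 + 0
= 22/39

22/39


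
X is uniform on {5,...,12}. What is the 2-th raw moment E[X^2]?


E[X^2] = (1/8) * sum(x^2 for x=5..12)
= 620/8 = 155/2

155/2


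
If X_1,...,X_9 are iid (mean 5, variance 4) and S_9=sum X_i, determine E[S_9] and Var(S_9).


E[S_n] = n*mu = 9*5 = 45
Var(S_n) = n*sigma^2 = 9*4 = 36

E[S_9]=45, Var(S_9)=36


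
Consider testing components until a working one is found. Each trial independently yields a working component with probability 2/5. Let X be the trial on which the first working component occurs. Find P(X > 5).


P(X > 5) = P(first 5 trials all fail) = (1-p)^5 = (3/5)^5 = 243/3125

243/3125


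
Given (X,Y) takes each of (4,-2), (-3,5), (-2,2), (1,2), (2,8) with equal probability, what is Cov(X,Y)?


E[X]=2/5, E[Y]=3, E[XY]=-9/5
Cov(X,Y) = E[XY] - E[X]E[Y] = -9/5 - 2/5*3 = -3

-3


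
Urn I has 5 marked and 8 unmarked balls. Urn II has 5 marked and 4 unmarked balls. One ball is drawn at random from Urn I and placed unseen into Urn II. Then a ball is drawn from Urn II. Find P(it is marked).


P(transfer marked) = 5/13; P(transfer unmarked) = 8/13
If marked transferred: Urn II has 6 marked of 10, so P(marked|marked moved) = 3/5
If unmarked transferred: Urn II has 5 marked of 10, so P(marked|unmarked moved) = 1/2
By total probability: P(marked) = 5/13*3/5 + 8/13*1/2 = 7/13

7/13


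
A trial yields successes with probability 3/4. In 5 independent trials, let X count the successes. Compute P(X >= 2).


P(X>=2) = P(X=2) + P(X=3) + P(X=4) + P(X=5)
= 45/512 + 135/512 + 405/1024 + 243/1024
= 63/64

63/64


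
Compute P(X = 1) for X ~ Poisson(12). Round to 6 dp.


P(X=1) = e^(-12) * 12^1 / 1!
≈ 0.000006144212353 * 12 / 1
≈ 0.000074

0.000074


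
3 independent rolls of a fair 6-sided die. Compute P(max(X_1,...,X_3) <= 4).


P(max <= 4) = P(all X_i <= 4) = (P(X_1 <= 4))^3
= (4/6)^3 = (2/3)^3 = 8/27

8/27


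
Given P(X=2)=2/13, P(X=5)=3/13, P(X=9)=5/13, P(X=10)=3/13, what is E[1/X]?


E[1/X] = sum(g(x)*P(x))
= 1/2*2/13 + 1/5*3/13 + 1/9*5/13 + 1/10*3/13
= 17/90

17/90


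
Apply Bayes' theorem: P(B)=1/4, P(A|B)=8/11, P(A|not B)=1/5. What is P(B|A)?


P(A) = P(A|B)P(B) + P(A|B')P(B') = 8/11*1/4 + 1/5*3/4 = 73/220
P(B|A) = P(A|B)P(B)/P(A) = (2/11)/(73/220) = 40/73

40/73


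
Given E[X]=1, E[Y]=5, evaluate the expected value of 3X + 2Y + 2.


E[3X + 2Y + 2] = 3*E[X] + 2*E[Y] + 2
= (3)*(1) + (2)*(5) + (2)
= 3 + 10 + 2 = 15

15


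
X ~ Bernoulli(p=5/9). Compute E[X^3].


For Bernoulli: X in {0,1}
E[X^3] = 0^3*(1-5/9) + 1^3*5/9 = 5/9

5/9


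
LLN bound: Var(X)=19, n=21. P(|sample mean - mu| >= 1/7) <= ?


Var(Xbar) = Var(X)/n = 19/21
Chebyshev: P(|Xbar-mu| >= 1/7) <= Var(Xbar)/(1/7)^2 = (19/21)/(1/49) = 133/3
Bound exceeds 1, so trivial bound: 1

1


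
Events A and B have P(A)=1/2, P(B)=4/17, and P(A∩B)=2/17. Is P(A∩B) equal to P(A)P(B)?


P(A)*P(B) = 1/2*4/17 = 2/17
P(A∩B) = 2/17, which equals P(A)P(B), so independent

Yes, A and B are independent


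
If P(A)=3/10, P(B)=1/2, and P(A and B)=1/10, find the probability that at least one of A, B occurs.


P(A∪B) = P(A) + P(B) - P(A∩B)
= 3/10 + 1/2 - 1/10 = 7/10

7/10


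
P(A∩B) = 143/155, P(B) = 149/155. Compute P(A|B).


P(A|B) = P(A∩B)/P(B) = (143/155)/(149/155) = 143/149

143/149


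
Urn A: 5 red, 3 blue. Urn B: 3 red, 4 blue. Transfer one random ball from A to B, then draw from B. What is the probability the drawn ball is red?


P(transfer red) = 5/8; P(transfer blue) = 3/8
If red transferred: Urn II has 4 red of 8, so P(red|red moved) = 1/2
If blue transferred: Urn II has 3 red of 8, so P(red|blue moved) = 3/8
By total probability: P(red) = 5/8*1/2 + 3/8*3/8 = 29/64

29/64


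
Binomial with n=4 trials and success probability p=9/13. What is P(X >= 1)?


P(X>=1) = P(X=1) + P(X=2) + P(X=3) + P(X=4)
= 2304/28561 + 7776/28561 + 11664/28561 + 6561/28561
= 28305/28561

28305/28561


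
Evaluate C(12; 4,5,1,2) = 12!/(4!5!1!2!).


12! = 479001600
Denominator: 4!=24 * 5!=120 * 1!=1 * 2!=2
Coefficient = 479001600 / 5760 = 83160

83160


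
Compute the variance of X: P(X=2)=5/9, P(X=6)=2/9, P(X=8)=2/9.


E[X] = 38/9, E[X^2] = 220/9
Var(X) = E[X^2] - (E[X])^2 = 220/9 - (38/9)^2 = 536/81

536/81


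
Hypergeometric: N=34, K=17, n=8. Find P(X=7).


P(X=7) = C(17,7)*C(17,1) / C(34,8)
= 19448*17 / 18156204
= 330616/18156204 = 442/24273

442/24273


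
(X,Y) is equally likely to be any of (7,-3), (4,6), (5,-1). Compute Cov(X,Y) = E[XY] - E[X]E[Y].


E[X]=16/3, E[Y]=2/3, E[XY]=-2/3
Cov(X,Y) = E[XY] - E[X]E[Y] = -2/3 - 16/3*2/3 = -38/9

-38/9


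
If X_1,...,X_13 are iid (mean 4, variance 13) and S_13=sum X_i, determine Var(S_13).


By independence, Var(S_n) = n*Var(X_1) = 13*13 = 169

169


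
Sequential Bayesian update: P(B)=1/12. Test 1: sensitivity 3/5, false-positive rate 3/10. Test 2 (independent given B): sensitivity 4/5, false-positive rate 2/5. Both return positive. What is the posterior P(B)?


After test 1: P(+) = 3/5*1/12 + 3/10*11/12 = 13/40
P(B|+) = (1/20)/(13/40) = 2/13
After test 2 (use post1 as new prior): P(+) = 4/5*2/13 + 2/5*11/13 = 6/13
P(B|+,+) = (8/65)/(6/13) = 4/15

4/15


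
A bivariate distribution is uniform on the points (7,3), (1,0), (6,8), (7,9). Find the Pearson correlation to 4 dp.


Cov(X,Y) = 6.7500, Var(X) = 6.1875, Var(Y) = 13.5000
rho = Cov/(sqrt(VarX)*sqrt(VarY)) = 0.7385

0.7385


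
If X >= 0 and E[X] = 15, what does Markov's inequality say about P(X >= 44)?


Markov: P(X >= a) <= E[X]/a
P(X >= 44) <= 15/44

15/44


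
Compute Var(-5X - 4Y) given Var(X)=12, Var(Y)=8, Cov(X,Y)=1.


Var(-5X - 4Y) = (-5)^2*Var(X) + (-4)^2*Var(Y) + 2*(-5)*(-4)*Cov(X,Y)
= 25*12 + 16*8 + 40*1
= 300 + 128 + 40 = 468

468


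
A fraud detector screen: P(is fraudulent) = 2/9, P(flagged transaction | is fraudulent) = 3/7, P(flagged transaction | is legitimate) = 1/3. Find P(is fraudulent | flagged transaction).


P(A) = P(A|B)P(B) + P(A|B')P(B') = 3/7*2/9 + 1/3*7/9 = 67/189
P(B|A) = P(A|B)P(B)/P(A) = (2/21)/(67/189) = 18/67

18/67


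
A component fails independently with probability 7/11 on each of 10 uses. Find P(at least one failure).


P(at least one) = 1 - P(none)
P(none) = (1 - 7/11)^10 = (4/11)^10 = 1048576/25937424601
P(at least one) = 1 - 1048576/25937424601 = 25936376025/25937424601

25936376025/25937424601


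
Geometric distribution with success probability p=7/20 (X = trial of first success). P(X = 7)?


P(X=7) = (1-p)^6 * p = (13/20)^6 * 7/20
= 4826809/64000000 * 7/20 = 33787663/1280000000

33787663/1280000000


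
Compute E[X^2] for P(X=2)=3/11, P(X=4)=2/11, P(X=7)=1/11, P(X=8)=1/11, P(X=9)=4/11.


E[X^2] = sum(g(x)*P(x))
= 4*3/11 + 16*2/11 + 49*1/11 + 64*1/11 + 81*4/11
= 481/11

481/11


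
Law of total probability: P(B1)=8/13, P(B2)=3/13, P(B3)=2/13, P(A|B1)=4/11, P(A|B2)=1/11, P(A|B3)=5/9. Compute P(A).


P(A) = P(A|B1)P(B1) + P(A|B2)P(B2) + P(A|B3)P(B3)
= 4/11*8/13 + 1/11*3/13 + 5/9*2/13
= 32/143 + 3/143 + 10/117 = 425/1287

425/1287


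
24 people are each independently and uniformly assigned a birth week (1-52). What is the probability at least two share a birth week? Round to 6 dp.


P(all different) = prod((52-i)/52 for i=0..23) = 0.001732
P(at least one match) = 1 - 0.001732 = 0.998268

0.998268


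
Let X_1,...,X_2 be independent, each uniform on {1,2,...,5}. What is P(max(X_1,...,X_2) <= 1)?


P(max <= 1) = P(all X_i <= 1) = (P(X_1 <= 1))^2
= (1/5)^2 = 1/25

1/25


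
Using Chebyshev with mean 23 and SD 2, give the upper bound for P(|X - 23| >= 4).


k = 4/2 = 2
Chebyshev: P(|X-mu| >= k*sigma) <= 1/k^2 = 1/2^2 = 1/4

1/4


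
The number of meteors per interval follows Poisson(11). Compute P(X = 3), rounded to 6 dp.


P(X=3) = e^(-11) * 11^3 / 3!
≈ 0.00001670170079 * 1331 / 6
≈ 0.003705

0.003705


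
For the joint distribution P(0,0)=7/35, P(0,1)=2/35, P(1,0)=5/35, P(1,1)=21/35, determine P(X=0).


P(X=0) = P(0,0)+P(0,1) = 7/35 + 2/35 = 9/35

9/35


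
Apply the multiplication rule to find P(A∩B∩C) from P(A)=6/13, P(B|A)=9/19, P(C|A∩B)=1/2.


P(A∩B∩C) = P(A) * P(B|A) * P(C|A∩B)
= 6/13 * 9/19 * 1/2
= 54/247 * 1/2 = 27/247

27/247


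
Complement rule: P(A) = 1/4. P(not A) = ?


P(A') = 1 - P(A) = 1 - 1/4 = 3/4

3/4


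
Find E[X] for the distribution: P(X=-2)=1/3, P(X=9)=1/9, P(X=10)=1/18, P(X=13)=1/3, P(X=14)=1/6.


E[X] = sum(x * P(x))
= -2*1/3 + 9*1/9 + 10*1/18 + 13*1/3 + 14*1/6
= 68/9

68/9


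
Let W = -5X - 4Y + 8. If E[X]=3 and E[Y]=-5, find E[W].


E[-5X - 4Y + 8] = -5*E[X] - 4*E[Y] + 8
= (-5)*(3) + (-4)*(-5) + (8)
= -15 + 20 + 8 = 13

13


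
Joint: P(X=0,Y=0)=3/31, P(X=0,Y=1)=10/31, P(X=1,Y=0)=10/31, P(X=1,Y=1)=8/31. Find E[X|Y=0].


P(Y=0) = 13/31
E[X|Y=0] = (0*3 + 1*10)/13 = 10/13

10/13


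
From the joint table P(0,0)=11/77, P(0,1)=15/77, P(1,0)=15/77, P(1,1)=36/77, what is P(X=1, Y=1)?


Read from table: P(X=1, Y=1) = 36/77

36/77


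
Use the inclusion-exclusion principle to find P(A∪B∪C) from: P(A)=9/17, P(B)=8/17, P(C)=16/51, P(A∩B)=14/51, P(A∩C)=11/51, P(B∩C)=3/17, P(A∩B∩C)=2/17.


P(A∪B∪C) = P(A)+P(B)+P(C) - P(AB)-P(AC)-P(BC) + P(ABC)
= 9/17+8/17+16/51 - 14/51-11/51-3/17 + 2/17
= 13/17

13/17


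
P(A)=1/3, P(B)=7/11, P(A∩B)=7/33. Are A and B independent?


P(A)*P(B) = 1/3*7/11 = 7/33
P(A∩B) = 7/33, which equals P(A)P(B), so independent

Yes, A and B are independent


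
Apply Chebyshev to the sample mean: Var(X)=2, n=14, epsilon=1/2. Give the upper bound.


Var(Xbar) = Var(X)/n = 2/14
Chebyshev: P(|Xbar-mu| >= 1/2) <= Var(Xbar)/(1/2)^2 = (1/7)/(1/4) = 4/7

4/7


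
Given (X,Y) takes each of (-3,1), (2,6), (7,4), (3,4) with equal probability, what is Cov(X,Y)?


E[X]=9/4, E[Y]=15/4, E[XY]=49/4
Cov(X,Y) = E[XY] - E[X]E[Y] = 49/4 - 9/4*15/4 = 61/16

61/16


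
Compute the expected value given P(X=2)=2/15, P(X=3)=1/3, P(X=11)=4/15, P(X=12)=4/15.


E[X] = sum(x * P(x))
= 2*2/15 + 3*1/3 + 11*4/15 + 12*4/15
= 37/5

37/5


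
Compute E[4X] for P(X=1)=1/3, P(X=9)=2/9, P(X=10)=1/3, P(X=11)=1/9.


E[4X] = sum(g(x)*P(x))
= 4*1/3 + 36*2/9 + 40*1/3 + 44*1/9
= 248/9

248/9


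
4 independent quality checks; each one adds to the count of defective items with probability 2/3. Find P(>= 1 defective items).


P(at least one) = 1 - P(none)
P(none) = (1 - 2/3)^4 = (1/3)^4 = 1/81
P(at least one) = 1 - 1/81 = 80/81

80/81


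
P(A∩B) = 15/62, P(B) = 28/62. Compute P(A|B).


P(A|B) = P(A∩B)/P(B) = (15/62)/(28/62) = 15/28

15/28


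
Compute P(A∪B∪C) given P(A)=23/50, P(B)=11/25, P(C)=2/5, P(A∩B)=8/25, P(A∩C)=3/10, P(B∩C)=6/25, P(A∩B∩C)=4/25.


P(A∪B∪C) = P(A)+P(B)+P(C) - P(AB)-P(AC)-P(BC) + P(ABC)
= 23/50+11/25+2/5 - 8/25-3/10-6/25 + 4/25
= 3/5

3/5


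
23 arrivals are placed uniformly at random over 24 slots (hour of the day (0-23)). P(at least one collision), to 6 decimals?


P(all different) = prod((24-i)/24 for i=0..22) = 0.000000
P(at least one match) = 1 - 0.000000 = 1.000000

1.000000


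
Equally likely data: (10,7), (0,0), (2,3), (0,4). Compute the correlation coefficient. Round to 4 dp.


Cov(X,Y) = 8.5000, Var(X) = 17.0000, Var(Y) = 6.2500
rho = Cov/(sqrt(VarX)*sqrt(VarY)) = 0.8246

0.8246


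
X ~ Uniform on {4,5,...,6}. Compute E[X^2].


E[X^2] = (1/3) * sum(x^2 for x=4..6)
= 77/3

77/3


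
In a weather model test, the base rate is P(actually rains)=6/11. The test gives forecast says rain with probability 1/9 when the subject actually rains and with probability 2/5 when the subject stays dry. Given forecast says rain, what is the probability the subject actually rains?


P(A) = P(A|B)P(B) + P(A|B')P(B') = 1/9*6/11 + 2/5*5/11 = 8/33
P(B|A) = P(A|B)P(B)/P(A) = (2/33)/(8/33) = 1/4

1/4


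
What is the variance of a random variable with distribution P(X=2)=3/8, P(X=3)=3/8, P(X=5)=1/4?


E[X] = 25/8, E[X^2] = 89/8
Var(X) = E[X^2] - (E[X])^2 = 89/8 - (25/8)^2 = 87/64

87/64


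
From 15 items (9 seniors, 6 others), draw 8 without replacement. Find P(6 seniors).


P(X=6) = C(9,6)*C(6,2) / C(15,8)
= 84*15 / 6435
= 1260/6435 = 28/143

28/143


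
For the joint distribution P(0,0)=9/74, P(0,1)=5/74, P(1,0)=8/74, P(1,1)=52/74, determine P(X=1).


P(X=1) = P(1,0)+P(1,1) = 8/74 + 52/74 = 60/74 = 30/37

30/37


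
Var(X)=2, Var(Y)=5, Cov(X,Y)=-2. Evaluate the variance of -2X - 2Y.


Var(-2X - 2Y) = (-2)^2*Var(X) + (-2)^2*Var(Y) + 2*(-2)*(-2)*Cov(X,Y)
= 4*2 + 4*5 + 8*(-2)
= 8 + 20 - 16 = 12

12


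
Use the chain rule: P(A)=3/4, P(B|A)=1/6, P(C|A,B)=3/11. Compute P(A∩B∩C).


P(A∩B∩C) = P(A) * P(B|A) * P(C|A∩B)
= 3/4 * 1/6 * 3/11
= 1/8 * 3/11 = 3/88

3/88


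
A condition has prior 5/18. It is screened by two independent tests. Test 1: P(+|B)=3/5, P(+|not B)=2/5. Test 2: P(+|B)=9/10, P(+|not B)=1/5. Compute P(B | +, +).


After test 1: P(+) = 3/5*5/18 + 2/5*13/18 = 41/90
P(B|+) = (1/6)/(41/90) = 15/41
After test 2 (use post1 as new prior): P(+) = 9/10*15/41 + 1/5*26/41 = 187/410
P(B|+,+) = (27/82)/(187/410) = 135/187

135/187


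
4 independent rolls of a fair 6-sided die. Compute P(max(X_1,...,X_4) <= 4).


P(max <= 4) = P(all X_i <= 4) = (P(X_1 <= 4))^4
= (4/6)^4 = (2/3)^4 = 16/81

16/81


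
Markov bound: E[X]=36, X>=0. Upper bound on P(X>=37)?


Markov: P(X >= a) <= E[X]/a
P(X >= 37) <= 36/37

36/37


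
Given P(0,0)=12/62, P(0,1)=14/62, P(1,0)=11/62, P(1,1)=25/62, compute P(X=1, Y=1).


Read from table: P(X=1, Y=1) = 25/62

25/62


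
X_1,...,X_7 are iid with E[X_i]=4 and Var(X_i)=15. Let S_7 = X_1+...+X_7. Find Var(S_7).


By independence, Var(S_n) = n*Var(X_1) = 7*15 = 105

105


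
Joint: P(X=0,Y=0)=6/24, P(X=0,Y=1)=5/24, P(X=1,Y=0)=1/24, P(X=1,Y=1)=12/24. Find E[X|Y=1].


P(Y=1) = 17/24
E[X|Y=1] = (0*5 + 1*12)/17 = 12/17

12/17


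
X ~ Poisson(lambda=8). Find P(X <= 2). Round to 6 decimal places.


P(X<=2) = e^(-8)*8^0/0! + e^(-8)*8^1/1! + e^(-8)*8^2/2!
≈ 0.0003354626 + 0.0026837010 + 0.0107348041
= 0.0137539677
≈ 0.013754

0.013754


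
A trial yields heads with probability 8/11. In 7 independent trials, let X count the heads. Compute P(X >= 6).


P(X>=6) = P(X=6) + P(X=7)
= 5505024/19487171 + 2097152/19487171
= 7602176/19487171

7602176/19487171


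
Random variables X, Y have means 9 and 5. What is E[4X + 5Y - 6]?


E[4X + 5Y - 6] = 4*E[X] + 5*E[Y] - 6
= (4)*(9) + (5)*(5) + (-6)
= 36 + 25 - 6 = 55

55


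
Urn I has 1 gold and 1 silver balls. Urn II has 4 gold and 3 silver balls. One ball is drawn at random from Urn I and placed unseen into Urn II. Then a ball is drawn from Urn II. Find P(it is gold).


P(transfer gold) = 1/2; P(transfer silver) = 1/2
If gold transferred: Urn II has 5 gold of 8, so P(gold|gold moved) = 5/8
If silver transferred: Urn II has 4 gold of 8, so P(gold|silver moved) = 1/2
By total probability: P(gold) = 1/2*5/8 + 1/2*1/2 = 9/16

9/16


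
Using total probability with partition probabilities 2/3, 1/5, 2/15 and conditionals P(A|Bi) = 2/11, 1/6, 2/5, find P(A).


P(A) = P(A|B1)P(B1) + P(A|B2)P(B2) + P(A|B3)P(B3)
= 2/11*2/3 + 1/6*1/5 + 2/5*2/15
= 4/33 + 1/30 + 4/75 = 343/1650

343/1650


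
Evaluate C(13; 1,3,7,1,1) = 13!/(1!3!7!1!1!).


13! = 6227020800
Denominator: 1!=1 * 3!=6 * 7!=5040 * 1!=1 * 1!=1
Coefficient = 6227020800 / 30240 = 205920

205920


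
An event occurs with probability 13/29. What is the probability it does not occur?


P(A') = 1 - P(A) = 1 - 13/29 = 16/29

16/29


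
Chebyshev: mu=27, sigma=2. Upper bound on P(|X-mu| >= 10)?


k = 10/2 = 5
Chebyshev: P(|X-mu| >= k*sigma) <= 1/k^2 = 1/5^2 = 1/25

1/25


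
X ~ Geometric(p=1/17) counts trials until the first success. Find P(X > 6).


P(X > 6) = P(first 6 trials all fail) = (1-p)^6 = (16/17)^6 = 16777216/24137569

16777216/24137569


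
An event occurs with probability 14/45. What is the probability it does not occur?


P(A') = 1 - P(A) = 1 - 14/45 = 31/45

31/45


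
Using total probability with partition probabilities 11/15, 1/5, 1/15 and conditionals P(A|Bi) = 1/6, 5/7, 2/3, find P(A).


P(A) = P(A|B1)P(B1) + P(A|B2)P(B2) + P(A|B3)P(B3)
= 1/6*11/15 + 5/7*1/5 + 2/3*1/15
= 11/90 + 1/7 + 2/45 = 13/42

13/42


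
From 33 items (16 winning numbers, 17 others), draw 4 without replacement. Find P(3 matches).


P(X=3) = C(16,3)*C(17,1) / C(33,4)
= 560*17 / 40920
= 9520/40920 = 238/1023

238/1023


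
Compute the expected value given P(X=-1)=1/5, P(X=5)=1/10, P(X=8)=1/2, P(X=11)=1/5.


E[X] = sum(x * P(x))
= -1*1/5 + 5*1/10 + 8*1/2 + 11*1/5
= 13/2

13/2


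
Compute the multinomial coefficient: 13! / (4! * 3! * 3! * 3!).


13! = 6227020800
Denominator: 4!=24 * 3!=6 * 3!=6 * 3!=6
Coefficient = 6227020800 / 5184 = 1201200

1201200


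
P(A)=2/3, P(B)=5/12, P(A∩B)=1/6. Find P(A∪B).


P(A∪B) = P(A) + P(B) - P(A∩B)
= 2/3 + 5/12 - 1/6 = 11/12

11/12


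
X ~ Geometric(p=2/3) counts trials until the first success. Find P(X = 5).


P(X=5) = (1-p)^4 * p = (1/3)^4 * 2/3
= 1/81 * 2/3 = 2/243

2/243


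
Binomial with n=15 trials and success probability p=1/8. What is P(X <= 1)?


P(X<=1) = P(X=0) + P(X=1)
= 4747561509943/35184372088832 + 10173346092735/35184372088832
= 7460453801339/17592186044416

7460453801339/17592186044416


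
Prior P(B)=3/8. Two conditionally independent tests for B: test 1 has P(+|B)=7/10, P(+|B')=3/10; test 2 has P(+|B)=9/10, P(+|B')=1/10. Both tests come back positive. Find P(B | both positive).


After test 1: P(+) = 7/10*3/8 + 3/10*5/8 = 9/20
P(B|+) = (21/80)/(9/20) = 7/12
After test 2 (use post1 as new prior): P(+) = 9/10*7/12 + 1/10*5/12 = 17/30
P(B|+,+) = (21/40)/(17/30) = 63/68

63/68


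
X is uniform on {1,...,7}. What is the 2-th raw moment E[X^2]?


E[X^2] = (1/7) * sum(x^2 for x=1..7)
= 140/7 = 20

20


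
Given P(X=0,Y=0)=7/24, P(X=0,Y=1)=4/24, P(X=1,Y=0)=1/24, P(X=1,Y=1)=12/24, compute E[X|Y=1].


P(Y=1) = 16/24
E[X|Y=1] = (0*4 + 1*12)/16 = 12/16 = 3/4

3/4


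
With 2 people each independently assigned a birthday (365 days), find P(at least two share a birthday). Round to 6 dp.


P(all different) = prod((365-i)/365 for i=0..1) = 0.997260
P(at least one match) = 1 - 0.997260 = 0.002740

0.002740


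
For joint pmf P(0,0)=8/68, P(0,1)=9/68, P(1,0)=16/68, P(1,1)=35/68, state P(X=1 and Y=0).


Read from table: P(X=1, Y=0) = 16/68 = 4/17

4/17


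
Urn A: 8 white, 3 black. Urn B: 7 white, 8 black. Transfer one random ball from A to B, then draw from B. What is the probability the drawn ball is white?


P(transfer white) = 8/11; P(transfer black) = 3/11
If white transferred: Urn II has 8 white of 16, so P(white|white moved) = 1/2
If black transferred: Urn II has 7 white of 16, so P(white|black moved) = 7/16
By total probability: P(white) = 8/11*1/2 + 3/11*7/16 = 85/176

85/176


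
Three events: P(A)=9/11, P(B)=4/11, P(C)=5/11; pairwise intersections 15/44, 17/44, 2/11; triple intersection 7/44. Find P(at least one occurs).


P(A∪B∪C) = P(A)+P(B)+P(C) - P(AB)-P(AC)-P(BC) + P(ABC)
= 9/11+4/11+5/11 - 15/44-17/44-2/11 + 7/44
= 39/44

39/44


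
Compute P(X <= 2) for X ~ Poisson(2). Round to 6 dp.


P(X<=2) = e^(-2)*2^0/0! + e^(-2)*2^1/1! + e^(-2)*2^2/2!
≈ 0.1353352832 + 0.2706705665 + 0.2706705665
= 0.6766764162
≈ 0.676676

0.676676


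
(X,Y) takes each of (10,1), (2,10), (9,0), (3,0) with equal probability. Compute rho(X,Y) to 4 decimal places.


Cov(X,Y) = -9.0000, Var(X) = 12.5000, Var(Y) = 17.6875
rho = Cov/(sqrt(VarX)*sqrt(VarY)) = -0.6053

-0.6053


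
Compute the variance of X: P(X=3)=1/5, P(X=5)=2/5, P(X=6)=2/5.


E[X] = 5, E[X^2] = 131/5
Var(X) = E[X^2] - (E[X])^2 = 131/5 - (5)^2 = 6/5

6/5


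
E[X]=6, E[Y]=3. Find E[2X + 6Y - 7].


E[2X + 6Y - 7] = 2*E[X] + 6*E[Y] - 7
= (2)*(6) + (6)*(3) + (-7)
= 12 + 18 - 7 = 23

23


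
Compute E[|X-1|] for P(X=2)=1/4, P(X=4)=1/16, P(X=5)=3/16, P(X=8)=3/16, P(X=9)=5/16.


E[|X-1|] = sum(g(x)*P(x))
= 1*1/4 + 3*1/16 + 4*3/16 + 7*3/16 + 8*5/16
= 5

5


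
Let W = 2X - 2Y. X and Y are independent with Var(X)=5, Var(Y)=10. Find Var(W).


Independence => Cov(X,Y)=0
Var(2X - 2Y) = 2^2*Var(X) + (-2)^2*Var(Y)
= 4*5 + 4*10 = 60

60


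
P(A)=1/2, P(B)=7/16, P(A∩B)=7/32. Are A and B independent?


P(A)*P(B) = 1/2*7/16 = 7/32
P(A∩B) = 7/32, which equals P(A)P(B), so independent

Yes, A and B are independent


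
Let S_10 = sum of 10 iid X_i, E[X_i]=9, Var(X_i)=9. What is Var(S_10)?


By independence, Var(S_n) = n*Var(X_1) = 10*9 = 90

90


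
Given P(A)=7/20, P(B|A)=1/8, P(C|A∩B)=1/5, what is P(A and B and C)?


P(A∩B∩C) = P(A) * P(B|A) * P(C|A∩B)
= 7/20 * 1/8 * 1/5
= 7/160 * 1/5 = 7/800

7/800


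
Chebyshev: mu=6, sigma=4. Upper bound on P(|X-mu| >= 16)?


k = 16/4 = 4
Chebyshev: P(|X-mu| >= k*sigma) <= 1/k^2 = 1/4^2 = 1/16

1/16


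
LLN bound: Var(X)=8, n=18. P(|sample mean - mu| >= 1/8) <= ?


Var(Xbar) = Var(X)/n = 8/18
Chebyshev: P(|Xbar-mu| >= 1/8) <= Var(Xbar)/(1/8)^2 = (4/9)/(1/64) = 256/9
Bound exceeds 1, so trivial bound: 1

1


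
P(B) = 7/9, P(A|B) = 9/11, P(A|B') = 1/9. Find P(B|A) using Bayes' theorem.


P(A) = P(A|B)P(B) + P(A|B')P(B') = 9/11*7/9 + 1/9*2/9 = 589/891
P(B|A) = P(A|B)P(B)/P(A) = (7/11)/(589/891) = 567/589

567/589


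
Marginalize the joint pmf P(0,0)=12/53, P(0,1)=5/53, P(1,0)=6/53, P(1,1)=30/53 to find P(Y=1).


P(Y=1) = P(0,1)+P(1,1) = 5/53 + 30/53 = 35/53

35/53


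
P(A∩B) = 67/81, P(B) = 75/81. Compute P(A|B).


P(A|B) = P(A∩B)/P(B) = (67/81)/(75/81) = 67/75

67/75


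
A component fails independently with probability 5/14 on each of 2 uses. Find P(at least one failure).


P(at least one) = 1 - P(none)
P(none) = (1 - 5/14)^2 = (9/14)^2 = 81/196
P(at least one) = 1 - 81/196 = 115/196

115/196


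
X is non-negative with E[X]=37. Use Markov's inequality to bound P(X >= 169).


Markov: P(X >= a) <= E[X]/a
P(X >= 169) <= 37/169

37/169


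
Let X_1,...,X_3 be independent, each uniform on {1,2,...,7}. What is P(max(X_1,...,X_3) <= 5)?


P(max <= 5) = P(all X_i <= 5) = (P(X_1 <= 5))^3
= (5/7)^3 = 125/343

125/343


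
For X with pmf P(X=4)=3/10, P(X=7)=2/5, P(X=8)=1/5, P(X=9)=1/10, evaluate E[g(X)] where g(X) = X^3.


E[X^3] = sum(g(x)*P(x))
= 64*3/10 + 343*2/5 + 512*1/5 + 729*1/10
= 3317/10

3317/10


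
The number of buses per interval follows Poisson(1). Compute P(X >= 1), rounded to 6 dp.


P(X>=1) = 1 - P(X<=0) = 1 - (e^(-1)*1^0/0!)
≈ 1 - 0.3678794412 = 0.6321205588
≈ 0.632121

0.632121


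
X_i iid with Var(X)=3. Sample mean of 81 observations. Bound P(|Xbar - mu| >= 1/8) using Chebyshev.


Var(Xbar) = Var(X)/n = 3/81
Chebyshev: P(|Xbar-mu| >= 1/8) <= Var(Xbar)/(1/8)^2 = (1/27)/(1/64) = 64/27
Bound exceeds 1, so trivial bound: 1

1


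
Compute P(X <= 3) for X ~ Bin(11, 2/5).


P(X<=3) = P(X=0) + P(X=1) + P(X=2) + P(X=3)
= 177147/48828125 + 1299078/48828125 + 866052/9765625 + 1732104/9765625
= 2893401/9765625

2893401/9765625


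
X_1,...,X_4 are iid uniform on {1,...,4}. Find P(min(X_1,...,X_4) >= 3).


P(min >= 3) = P(all X_i >= 3) = (P(X_1 >= 3))^4
= (2/4)^4 = (1/2)^4 = 1/16

1/16


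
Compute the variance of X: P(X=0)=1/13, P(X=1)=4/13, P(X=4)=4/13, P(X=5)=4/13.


E[X] = 40/13, E[X^2] = 168/13
Var(X) = E[X^2] - (E[X])^2 = 168/13 - (40/13)^2 = 584/169

584/169


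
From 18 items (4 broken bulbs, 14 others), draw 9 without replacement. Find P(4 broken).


P(X=4) = C(4,4)*C(14,5) / C(18,9)
= 1*2002 / 48620
= 2002/48620 = 7/170

7/170


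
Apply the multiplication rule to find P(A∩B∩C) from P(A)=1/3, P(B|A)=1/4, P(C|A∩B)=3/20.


P(A∩B∩C) = P(A) * P(B|A) * P(C|A∩B)
= 1/3 * 1/4 * 3/20
= 1/12 * 3/20 = 1/80

1/80


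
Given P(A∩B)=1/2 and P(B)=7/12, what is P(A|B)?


P(A|B) = P(A∩B)/P(B) = (18/36)/(21/36) = 18/21 = 6/7

6/7
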